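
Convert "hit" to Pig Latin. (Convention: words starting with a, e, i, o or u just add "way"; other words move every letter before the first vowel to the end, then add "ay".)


Word: "hit"
Starts with consonant(s) → move to end, add 'ay'
Consonant cluster: "h"
Pig Latin = "ithay"


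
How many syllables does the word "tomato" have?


Word: "tomato"
Syllable breakdown: to / ma / to
Counting: 3 parts
= 3 syllables


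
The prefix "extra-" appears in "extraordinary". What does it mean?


Prefix: extra-
Example: extraordinary (extra- + ordinary)
Meaning = beyond


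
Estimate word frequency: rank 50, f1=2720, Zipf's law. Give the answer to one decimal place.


Zipf's law: f(r) = f(1) / r
f(1) = 2720
f(50) = 2720 / 50
= 54.4 occurrences


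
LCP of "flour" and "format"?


Word 1: "flour"
Word 2: "format"
Comparing from start:
  Pos 0: 'f' == 'f'
  Pos 1: 'l' != 'o' (stop)
LCP = "f" (length 1)


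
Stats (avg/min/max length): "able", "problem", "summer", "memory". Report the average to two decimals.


Lengths: "able"=4, "problem"=7, "summer"=6, "memory"=6
Sum = 23, Count = 4
Average = 23/4 = 5.75
= avg=5.75, min=4, max=7


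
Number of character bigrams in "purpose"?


Word: "purpose" (length 7)
Number of 2-grams = length - 2 + 1 = 7 - 2 + 1
= 6


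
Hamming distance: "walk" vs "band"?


Comparing character by character (same length = 4):
  Pos 0: 'w' vs 'b' !=
  Pos 1: 'a' vs 'a' =
  Pos 2: 'l' vs 'n' !=
  Pos 3: 'k' vs 'd' !=
Hamming distance = 3


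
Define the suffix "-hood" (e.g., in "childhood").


Suffix: -hood
Example: childhood (child + -hood)
Meaning = state / condition


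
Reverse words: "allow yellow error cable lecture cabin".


Original: "allow yellow error cable lecture cabin"
Words (1..n): allow | yellow | error | cable | lecture | cabin
Reversed (n..1): cabin | lecture | cable | error | yellow | allow
Result = "cabin lecture cable error yellow allow"


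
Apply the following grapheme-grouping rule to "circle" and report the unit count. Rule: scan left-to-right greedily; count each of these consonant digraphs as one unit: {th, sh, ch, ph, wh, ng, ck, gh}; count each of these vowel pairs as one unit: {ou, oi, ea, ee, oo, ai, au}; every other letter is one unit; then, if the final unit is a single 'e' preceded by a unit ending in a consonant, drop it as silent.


Word: "circle" (6 letters)
Left-to-right scan:
  (1) 'c' (letter)
  (2) 'i' (letter)
  (3) 'r' (letter)
  (4) 'c' (letter)
  (5) 'l' (letter)
  (6) 'e' (letter)
Units from scan: 6
Final unit is 'e' after a consonant -> drop as silent (-1)
Sound units = 5 units


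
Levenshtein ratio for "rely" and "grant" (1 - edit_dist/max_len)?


Word 1: "rely" (length 4)
Word 2: "grant" (length 5)
One optimal edit sequence:
  1. insert 'g'  (+1)
  2. keep 'r'
  3. substitute 'e' -> 'a'  (+1)
  4. substitute 'l' -> 'n'  (+1)
  5. substitute 'y' -> 't'  (+1)
Edit distance = 4
Max length = max(4, 5) = 5
Similarity = 1 - 4/5
= 0.2000


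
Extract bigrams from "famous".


Word: "famous" (length 6)
Number of bigrams = 6 - 2 + 1 = 5
  Position 0: "fa"
  Position 1: "am"
  Position 2: "mo"
  Position 3: "ou"
  Position 4: "us"
Bigrams = "fa", "am", "mo", "ou", "us"


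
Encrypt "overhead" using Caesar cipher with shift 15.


Word: "overhead"
Shift: 15
Each letter → (letter + shift) mod 26:
  'o' (14) + 15 = 3 → 'd'
  'v' (21) + 15 = 10 → 'k'
  'e' (4) + 15 = 19 → 't'
  'r' (17) + 15 = 6 → 'g'
  'h' (7) + 15 = 22 → 'w'
  'e' (4) + 15 = 19 → 't'
  'a' (0) + 15 = 15 → 'p'
  'd' (3) + 15 = 18 → 's'
Result = "dktgwtps"


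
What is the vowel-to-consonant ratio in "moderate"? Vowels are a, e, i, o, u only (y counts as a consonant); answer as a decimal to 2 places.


Word: "moderate"
Vowels (a,e,i,o,u): 4
Consonants: 4
Ratio = 4/4
= 1.00


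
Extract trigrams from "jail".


Word: "jail" (length 4)
Number of trigrams = 4 - 3 + 1 = 2
  Position 0: "jai"
  Position 1: "ail"
Trigrams = "jai", "ail"


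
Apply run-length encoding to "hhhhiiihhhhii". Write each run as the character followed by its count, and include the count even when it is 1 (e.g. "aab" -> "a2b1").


String: "hhhhiiihhhhii"
Scanning for consecutive runs:
  'h' x 4
  'i' x 3
  'h' x 4
  'i' x 2
RLE = "h4i3h4i2"


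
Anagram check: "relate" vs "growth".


Word 1: "relate" → sorted: aeelrt
Word 2: "growth" → sorted: ghortw
Same letters? aeelrt != ghortw
Anagram = No


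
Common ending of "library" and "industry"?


Word 1: "library"
Word 2: "industry"
Comparing from end:
  Pos -1: 'y' == 'y'
  Pos -2: 'r' == 'r'
  Pos -3: 'a' != 't' (stop)
LCS = "ry" (length 2)


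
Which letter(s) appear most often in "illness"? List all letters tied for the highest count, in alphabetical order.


Word: "illness"
Letter counts:
  'e': 1
  'i': 1
  'l': 2
  'n': 1
  's': 2
Maximum count = 2
Most frequent = 'l', 's' (2 times each)


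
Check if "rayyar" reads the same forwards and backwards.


Word: "rayyar"
Reversed: "rayyar"
Forward == Backward? rayyar == rayyar
Palindrome = Yes


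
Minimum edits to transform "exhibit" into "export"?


Word 1: "exhibit" (length 7)
Word 2: "export" (length 6)
One optimal edit sequence (insert/delete/substitute each cost 1):
  1. keep 'e'
  2. keep 'x'
  3. delete 'h'  (+1)
  4. substitute 'i' -> 'p'  (+1)
  5. substitute 'b' -> 'o'  (+1)
  6. substitute 'i' -> 'r'  (+1)
  7. keep 't'
Total edit operations: 4
Edit distance = 4


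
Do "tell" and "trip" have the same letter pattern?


Pattern of "tell": [0, 1, 2, 2]
Pattern of "trip": [0, 1, 2, 3]
Patterns do not match
Same pattern = No


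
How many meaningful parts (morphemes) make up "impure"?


Word: "impure"
Morphemes: im- + pure
Each morpheme carries meaning
= 2 morphemes


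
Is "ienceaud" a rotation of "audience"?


Word: "audience", Candidate: "ienceaud"
Method: check if candidate is substring of word+word
"audienceaudience" contains "ienceaud"? Yes
Is rotation = Yes


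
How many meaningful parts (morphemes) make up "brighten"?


Word: "brighten"
Morphemes: bright | -en
Each morpheme carries meaning
= 2 morphemes


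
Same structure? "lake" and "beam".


Pattern of "lake": [0, 1, 2, 3]
Pattern of "beam": [0, 1, 2, 3]
Patterns match
Same pattern = Yes


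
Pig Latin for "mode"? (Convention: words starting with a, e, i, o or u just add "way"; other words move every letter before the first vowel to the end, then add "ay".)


Word: "mode"
Starts with consonant(s) → move to end, add 'ay'
Consonant cluster: "m"
Pig Latin = "odemay"


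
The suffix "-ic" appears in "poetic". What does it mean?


Suffix: -ic
Example: poetic = poet + -ic
Meaning = relating to


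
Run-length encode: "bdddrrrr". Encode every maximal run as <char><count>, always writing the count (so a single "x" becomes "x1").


String: "bdddrrrr"
Scanning for consecutive runs:
  'b' x 1
  'd' x 3
  'r' x 4
RLE = "b1d3r4"


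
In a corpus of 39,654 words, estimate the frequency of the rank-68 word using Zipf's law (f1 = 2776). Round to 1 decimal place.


Zipf's law: f(r) = f(1) / r
f(1) = 2776
f(68) = 2776 / 68
= 40.8 occurrences


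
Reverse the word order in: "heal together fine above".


Original: "heal together fine above"
Words (1..n): heal | together | fine | above
Reversed (n..1): above | fine | together | heal
Result = "above fine together heal"


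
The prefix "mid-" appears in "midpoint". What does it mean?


Prefix: mid-
As in: midpoint -> mid- + point
Meaning = middle


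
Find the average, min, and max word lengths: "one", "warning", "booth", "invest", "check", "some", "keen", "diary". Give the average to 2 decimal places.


Lengths: "one"=3, "warning"=7, "booth"=5, "invest"=6, "check"=5, "some"=4, "keen"=4, "diary"=5
Sum = 39, Count = 8
Average = 39/8 = 4.88
= avg=4.88, min=3, max=7


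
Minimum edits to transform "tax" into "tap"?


Word 1: "tax" (length 3)
Word 2: "tap" (length 3)
One optimal edit sequence (insert/delete/substitute each cost 1):
  1. keep 't'
  2. keep 'a'
  3. substitute 'x' -> 'p'  (+1)
Total edit operations: 1
Edit distance = 1


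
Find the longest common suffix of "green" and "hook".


Word 1: "green"
Word 2: "hook"
Comparing from end:
  Pos -1: 'n' != 'k' (stop)
LCS = "" (length 0)


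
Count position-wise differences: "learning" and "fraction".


Comparing character by character (same length = 8):
  Pos 0: 'l' vs 'f' !=
  Pos 1: 'e' vs 'r' !=
  Pos 2: 'a' vs 'a' =
  Pos 3: 'r' vs 'c' !=
  Pos 4: 'n' vs 't' !=
  Pos 5: 'i' vs 'i' =
  Pos 6: 'n' vs 'o' !=
  Pos 7: 'g' vs 'n' !=
Hamming distance = 6


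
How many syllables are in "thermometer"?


Word: "thermometer"
Syllable breakdown: ther-mom-e-ter
Counting: 4 parts
= 4 syllables


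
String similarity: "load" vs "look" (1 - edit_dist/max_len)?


Word 1: "load" (length 4)
Word 2: "look" (length 4)
One optimal edit sequence:
  1. keep 'l'
  2. keep 'o'
  3. substitute 'a' -> 'o'  (+1)
  4. substitute 'd' -> 'k'  (+1)
Edit distance = 2
Max length = max(4, 4) = 4
Similarity = 1 - 2/4
= 0.5000


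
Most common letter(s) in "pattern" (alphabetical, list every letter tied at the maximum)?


Word: "pattern"
Letter counts:
  'a': 1
  'e': 1
  'n': 1
  'p': 1
  'r': 1
  't': 2
Maximum count = 2
Most frequent = 't' (2 times each)


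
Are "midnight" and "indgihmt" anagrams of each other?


Word 1: "midnight" → sorted: dghiimnt
Word 2: "indgihmt" → sorted: dghiimnt
Same letters? dghiimnt == dghiimnt
Anagram = Yes


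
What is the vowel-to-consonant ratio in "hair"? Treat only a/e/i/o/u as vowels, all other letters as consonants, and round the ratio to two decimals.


Word: "hair"
Vowels (a,e,i,o,u): 2
Consonants: 2
Ratio = 2/2
= 1.00


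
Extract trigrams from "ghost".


Word: "ghost" (length 5)
Number of trigrams = 5 - 3 + 1 = 3
  Position 0: "gho"
  Position 1: "hos"
  Position 2: "ost"
Trigrams = "gho", "hos", "ost"


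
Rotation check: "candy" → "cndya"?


Word: "candy", Candidate: "cndya"
Method: check if candidate is substring of word+word
"candycandy" contains "cndya"? No
Is rotation = No


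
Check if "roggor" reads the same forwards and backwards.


Word: "roggor"
Reversed: "roggor"
Forward == Backward? roggor == roggor
Palindrome = Yes


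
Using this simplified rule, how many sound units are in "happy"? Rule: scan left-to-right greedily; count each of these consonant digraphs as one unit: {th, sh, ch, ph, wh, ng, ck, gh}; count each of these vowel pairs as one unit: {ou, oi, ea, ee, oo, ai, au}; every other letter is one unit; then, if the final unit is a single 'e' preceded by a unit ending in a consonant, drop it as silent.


Word: "happy" (5 letters)
Left-to-right scan:
  (1) 'h' (letter)
  (2) 'a' (letter)
  (3) 'p' (letter)
  (4) 'p' (letter)
  (5) 'y' (letter)
Units from scan: 5
Sound units = 5 units


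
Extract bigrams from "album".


Word: "album" (length 5)
Number of bigrams = 5 - 2 + 1 = 4
  Position 0: "al"
  Position 1: "lb"
  Position 2: "bu"
  Position 3: "um"
Bigrams = "al", "lb", "bu", "um"


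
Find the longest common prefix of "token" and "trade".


Word 1: "token"
Word 2: "trade"
Comparing from start:
  Pos 0: 't' == 't'
  Pos 1: 'o' != 'r' (stop)
LCP = "t" (length 1)


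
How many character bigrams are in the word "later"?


Word: "later" (length 5)
Number of 2-grams = length - 2 + 1 = 5 - 2 + 1
= 4


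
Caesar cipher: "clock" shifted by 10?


Word: "clock"
Shift: 10
Each letter → (letter + shift) mod 26:
  'c' (2) + 10 = 12 → 'm'
  'l' (11) + 10 = 21 → 'v'
  'o' (14) + 10 = 24 → 'y'
  'c' (2) + 10 = 12 → 'm'
  'k' (10) + 10 = 20 → 'u'
Result = "mvymu"


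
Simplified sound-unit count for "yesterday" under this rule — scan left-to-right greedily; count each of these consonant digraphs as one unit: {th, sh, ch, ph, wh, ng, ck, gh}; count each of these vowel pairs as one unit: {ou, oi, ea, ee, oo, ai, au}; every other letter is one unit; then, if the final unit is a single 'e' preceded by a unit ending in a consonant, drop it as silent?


Word: "yesterday" (9 letters)
Left-to-right scan:
  [1] 'y' (letter)
  [2] 'e' (letter)
  [3] 's' (letter)
  [4] 't' (letter)
  [5] 'e' (letter)
  [6] 'r' (letter)
  [7] 'd' (letter)
  [8] 'a' (letter)
  [9] 'y' (letter)
Units from scan: 9
Sound units = 9 units


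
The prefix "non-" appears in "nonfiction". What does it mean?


Prefix: non-
Example: nonfiction = non- + fiction
Meaning = not


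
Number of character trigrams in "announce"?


Word: "announce" (length 8)
Number of 3-grams = length - 3 + 1 = 8 - 3 + 1
= 6


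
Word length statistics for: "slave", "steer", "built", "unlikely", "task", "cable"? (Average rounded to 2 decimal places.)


Lengths: "slave"=5, "steer"=5, "built"=5, "unlikely"=8, "task"=4, "cable"=5
Sum = 32, Count = 6
Average = 32/6 = 5.33
= avg=5.33, min=4, max=8


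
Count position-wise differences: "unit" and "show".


Comparing character by character (same length = 4):
  Pos 0: 'u' vs 's' !=
  Pos 1: 'n' vs 'h' !=
  Pos 2: 'i' vs 'o' !=
  Pos 3: 't' vs 'w' !=
Hamming distance = 4


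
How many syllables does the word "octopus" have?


Word: "octopus"
Syllable breakdown: oc / to / pus
Counting: 3 parts
= 3 syllables


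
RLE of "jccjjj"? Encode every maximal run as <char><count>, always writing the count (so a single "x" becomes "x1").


String: "jccjjj"
Scanning for consecutive runs:
  'j' x 1
  'c' x 2
  'j' x 3
RLE = "j1c2j3"


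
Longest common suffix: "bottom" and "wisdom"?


Word 1: "bottom"
Word 2: "wisdom"
Comparing from end:
  Pos -1: 'm' == 'm'
  Pos -2: 'o' == 'o'
  Pos -3: 't' != 'd' (stop)
LCS = "om" (length 2)


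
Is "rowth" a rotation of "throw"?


Word: "throw", Candidate: "rowth"
Method: check if candidate is substring of word+word
"throwthrow" contains "rowth"? Yes
Is rotation = Yes


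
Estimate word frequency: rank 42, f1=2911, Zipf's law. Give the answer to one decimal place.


Zipf's law: f(r) = f(1) / r
f(1) = 2911
f(42) = 2911 / 42
= 69.3 occurrences


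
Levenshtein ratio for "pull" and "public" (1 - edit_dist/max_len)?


Word 1: "pull" (length 4)
Word 2: "public" (length 6)
One optimal edit sequence:
  1. keep 'p'
  2. keep 'u'
  3. insert 'b'  (+1)
  4. keep 'l'
  5. insert 'i'  (+1)
  6. substitute 'l' -> 'c'  (+1)
Edit distance = 3
Max length = max(4, 6) = 6
Similarity = 1 - 3/6
= 0.5000


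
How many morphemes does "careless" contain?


Word: "careless"
Morphemes: care | -less
Each morpheme carries meaning
= 2 morphemes


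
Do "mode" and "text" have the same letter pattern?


Pattern of "mode": [0, 1, 2, 3]
Pattern of "text": [0, 1, 2, 0]
Patterns do not match
Same pattern = No


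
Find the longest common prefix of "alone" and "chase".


Word 1: "alone"
Word 2: "chase"
Comparing from start:
  Pos 0: 'a' != 'c' (stop)
LCP = "" (length 0)


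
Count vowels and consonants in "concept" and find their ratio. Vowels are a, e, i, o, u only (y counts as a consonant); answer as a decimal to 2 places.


Word: "concept"
Vowels (a,e,i,o,u): 2
Consonants: 5
Ratio = 2/5
= 0.40


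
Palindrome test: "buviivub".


Word: "buviivub"
Reversed: "buviivub"
Forward == Backward? buviivub == buviivub
Palindrome = Yes


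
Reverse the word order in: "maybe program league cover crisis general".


Original: "maybe program league cover crisis general"
Words (1..n): maybe | program | league | cover | crisis | general
Reversed (n..1): general | crisis | cover | league | program | maybe
Result = "general crisis cover league program maybe"


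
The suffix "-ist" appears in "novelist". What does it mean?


Suffix: -ist
Example: novelist = novel + -ist
Meaning = one who practices


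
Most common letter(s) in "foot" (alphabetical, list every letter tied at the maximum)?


Word: "foot"
Letter counts:
  'f': 1
  'o': 2
  't': 1
Maximum count = 2
Most frequent = 'o' (2 times each)


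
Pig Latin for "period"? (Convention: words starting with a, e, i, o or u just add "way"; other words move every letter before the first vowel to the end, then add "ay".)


Word: "period"
Starts with consonant(s) → move to end, add 'ay'
Consonant cluster: "p"
Pig Latin = "eriodpay"


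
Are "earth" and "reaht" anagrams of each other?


Word 1: "earth" → sorted: aehrt
Word 2: "reaht" → sorted: aehrt
Same letters? aehrt == aehrt
Anagram = Yes


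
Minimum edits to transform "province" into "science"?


Word 1: "province" (length 8)
Word 2: "science" (length 7)
One optimal edit sequence (insert/delete/substitute each cost 1):
  1. delete 'p'  (+1)
  2. substitute 'r' -> 's'  (+1)
  3. substitute 'o' -> 'c'  (+1)
  4. substitute 'v' -> 'i'  (+1)
  5. substitute 'i' -> 'e'  (+1)
  6. keep 'n'
  7. keep 'c'
  8. keep 'e'
Total edit operations: 5
Edit distance = 5


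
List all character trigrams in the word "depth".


Word: "depth" (length 5)
Number of trigrams = 5 - 3 + 1 = 3
  Position 0: "dep"
  Position 1: "ept"
  Position 2: "pth"
Trigrams = "dep", "ept", "pth"


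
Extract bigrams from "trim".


Word: "trim" (length 4)
Number of bigrams = 4 - 2 + 1 = 3
  Position 0: "tr"
  Position 1: "ri"
  Position 2: "im"
Bigrams = "tr", "ri", "im"


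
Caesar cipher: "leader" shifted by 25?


Word: "leader"
Shift: 25
Each letter → (letter + shift) mod 26:
  'l' (11) + 25 = 10 → 'k'
  'e' (4) + 25 = 3 → 'd'
  'a' (0) + 25 = 25 → 'z'
  'd' (3) + 25 = 2 → 'c'
  'e' (4) + 25 = 3 → 'd'
  'r' (17) + 25 = 16 → 'q'
Result = "kdzcdq"


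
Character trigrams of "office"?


Word: "office" (length 6)
Number of trigrams = 6 - 3 + 1 = 4
  Position 0: "off"
  Position 1: "ffi"
  Position 2: "fic"
  Position 3: "ice"
Trigrams = "off", "ffi", "fic", "ice"


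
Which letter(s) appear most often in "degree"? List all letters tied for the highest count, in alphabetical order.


Word: "degree"
Letter counts:
  'd': 1
  'e': 3
  'g': 1
  'r': 1
Maximum count = 3
Most frequent = 'e' (3 times each)


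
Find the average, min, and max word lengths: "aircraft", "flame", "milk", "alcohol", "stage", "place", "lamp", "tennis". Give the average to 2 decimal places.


Lengths: "aircraft"=8, "flame"=5, "milk"=4, "alcohol"=7, "stage"=5, "place"=5, "lamp"=4, "tennis"=6
Sum = 44, Count = 8
Average = 44/8 = 5.50
= avg=5.50, min=4, max=8


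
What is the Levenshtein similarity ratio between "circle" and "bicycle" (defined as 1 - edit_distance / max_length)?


Word 1: "circle" (length 6)
Word 2: "bicycle" (length 7)
One optimal edit sequence:
  1. substitute 'c' -> 'b'  (+1)
  2. keep 'i'
  3. insert 'c'  (+1)
  4. substitute 'r' -> 'y'  (+1)
  5. keep 'c'
  6. keep 'l'
  7. keep 'e'
Edit distance = 3
Max length = max(6, 7) = 7
Similarity = 1 - 3/7
= 0.5714


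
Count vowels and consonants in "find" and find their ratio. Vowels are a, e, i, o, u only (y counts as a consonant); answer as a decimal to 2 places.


Word: "find"
Vowels (a,e,i,o,u): 1
Consonants: 3
Ratio = 1/3
= 0.33


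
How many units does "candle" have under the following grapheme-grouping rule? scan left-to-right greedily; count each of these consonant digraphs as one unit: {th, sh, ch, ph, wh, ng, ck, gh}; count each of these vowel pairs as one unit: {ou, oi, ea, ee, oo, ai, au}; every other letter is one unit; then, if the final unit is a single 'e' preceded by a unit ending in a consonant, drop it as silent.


Word: "candle" (6 letters)
Left-to-right scan:
  [1] 'c' (letter)
  [2] 'a' (letter)
  [3] 'n' (letter)
  [4] 'd' (letter)
  [5] 'l' (letter)
  [6] 'e' (letter)
Units from scan: 6
Final unit is 'e' after a consonant -> drop as silent (-1)
Sound units = 5 units


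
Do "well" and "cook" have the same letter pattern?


Pattern of "well": [0, 1, 2, 2]
Pattern of "cook": [0, 1, 1, 2]
Patterns do not match
Same pattern = No


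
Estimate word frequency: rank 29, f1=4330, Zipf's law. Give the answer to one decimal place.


Zipf's law: f(r) = f(1) / r
f(1) = 4330
f(29) = 4330 / 29
= 149.3 occurrences


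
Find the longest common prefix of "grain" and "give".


Word 1: "grain"
Word 2: "give"
Comparing from start:
  Pos 0: 'g' == 'g'
  Pos 1: 'r' != 'i' (stop)
LCP = "g" (length 1)


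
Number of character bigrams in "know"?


Word: "know" (length 4)
Number of 2-grams = length - 2 + 1 = 4 - 2 + 1
= 3


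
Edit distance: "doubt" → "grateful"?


Word 1: "doubt" (length 5)
Word 2: "grateful" (length 8)
One optimal edit sequence (insert/delete/substitute each cost 1):
  1. insert 'g'  (+1)
  2. insert 'r'  (+1)
  3. insert 'a'  (+1)
  4. substitute 'd' -> 't'  (+1)
  5. substitute 'o' -> 'e'  (+1)
  6. substitute 'u' -> 'f'  (+1)
  7. substitute 'b' -> 'u'  (+1)
  8. substitute 't' -> 'l'  (+1)
Total edit operations: 8
Edit distance = 8


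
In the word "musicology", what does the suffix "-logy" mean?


Suffix: -logy
Example: musicology = music + -logy, with a spelling change
Meaning = study of


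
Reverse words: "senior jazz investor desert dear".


Original: "senior jazz investor desert dear"
Words (1..n): senior | jazz | investor | desert | dear
Reversed (n..1): dear | desert | investor | jazz | senior
Result = "dear desert investor jazz senior"


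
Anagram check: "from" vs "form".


Word 1: "from" → sorted: fmor
Word 2: "form" → sorted: fmor
Same letters? fmor == fmor
Anagram = Yes


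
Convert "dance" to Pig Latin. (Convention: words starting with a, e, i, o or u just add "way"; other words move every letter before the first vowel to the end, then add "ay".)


Word: "dance"
Starts with consonant(s) → move to end, add 'ay'
Consonant cluster: "d"
Pig Latin = "anceday"


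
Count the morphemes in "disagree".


Word: "disagree"
Morphemes: dis- / agree
Each morpheme carries meaning
= 2 morphemes


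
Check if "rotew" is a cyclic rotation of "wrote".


Word: "wrote", Candidate: "rotew"
Method: check if candidate is substring of word+word
"wrotewrote" contains "rotew"? Yes
Is rotation = Yes


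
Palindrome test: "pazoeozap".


Word: "pazoeozap"
Reversed: "pazoeozap"
Forward == Backward? pazoeozap == pazoeozap
Palindrome = Yes


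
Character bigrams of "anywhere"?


Word: "anywhere" (length 8)
Number of bigrams = 8 - 2 + 1 = 7
  Position 0: "an"
  Position 1: "ny"
  Position 2: "yw"
  Position 3: "wh"
  Position 4: "he"
  Position 5: "er"
  Position 6: "re"
Bigrams = "an", "ny", "yw", "wh", "he", "er", "re"


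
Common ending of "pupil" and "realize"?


Word 1: "pupil"
Word 2: "realize"
Comparing from end:
  Pos -1: 'l' != 'e' (stop)
LCS = "" (length 0)


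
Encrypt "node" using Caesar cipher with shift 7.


Word: "node"
Shift: 7
Each letter → (letter + shift) mod 26:
  'n' (13) + 7 = 20 → 'u'
  'o' (14) + 7 = 21 → 'v'
  'd' (3) + 7 = 10 → 'k'
  'e' (4) + 7 = 11 → 'l'
Result = "uvkl"


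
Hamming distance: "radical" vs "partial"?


Comparing character by character (same length = 7):
  Pos 0: 'r' vs 'p' !=
  Pos 1: 'a' vs 'a' =
  Pos 2: 'd' vs 'r' !=
  Pos 3: 'i' vs 't' !=
  Pos 4: 'c' vs 'i' !=
  Pos 5: 'a' vs 'a' =
  Pos 6: 'l' vs 'l' =
Hamming distance = 4


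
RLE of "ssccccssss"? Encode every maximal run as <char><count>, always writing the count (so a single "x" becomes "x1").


String: "ssccccssss"
Scanning for consecutive runs:
  's' x 2
  'c' x 4
  's' x 4
RLE = "s2c4s4"


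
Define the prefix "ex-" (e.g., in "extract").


Prefix: ex-
As in: extract -> ex- + tract
Meaning = out / former


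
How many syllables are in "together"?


Word: "together"
Syllable breakdown: to · geth · er
Counting: 3 parts
= 3 syllables


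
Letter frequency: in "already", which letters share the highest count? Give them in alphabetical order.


Word: "already"
Letter counts:
  'a': 2
  'd': 1
  'e': 1
  'l': 1
  'r': 1
  'y': 1
Maximum count = 2
Most frequent = 'a' (2 times each)


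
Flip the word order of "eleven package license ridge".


Original: "eleven package license ridge"
Words (1..n): eleven | package | license | ridge
Reversed (n..1): ridge | license | package | eleven
Result = "ridge license package eleven"


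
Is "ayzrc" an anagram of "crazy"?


Word 1: "crazy" → sorted: acryz
Word 2: "ayzrc" → sorted: acryz
Same letters? acryz == acryz
Anagram = Yes


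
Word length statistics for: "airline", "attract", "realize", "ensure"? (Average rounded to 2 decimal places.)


Lengths: "airline"=7, "attract"=7, "realize"=7, "ensure"=6
Sum = 27, Count = 4
Average = 27/4 = 6.75
= avg=6.75, min=6, max=7


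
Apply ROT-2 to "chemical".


Word: "chemical"
Shift: 2
Each letter → (letter + shift) mod 26:
  'c' (2) + 2 = 4 → 'e'
  'h' (7) + 2 = 9 → 'j'
  'e' (4) + 2 = 6 → 'g'
  'm' (12) + 2 = 14 → 'o'
  'i' (8) + 2 = 10 → 'k'
  'c' (2) + 2 = 4 → 'e'
  'a' (0) + 2 = 2 → 'c'
  'l' (11) + 2 = 13 → 'n'
Result = "ejgokecn"


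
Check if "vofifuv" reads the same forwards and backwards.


Word: "vofifuv"
Reversed: "vufifov"
Forward == Backward? vofifuv != vufifov
Palindrome = No


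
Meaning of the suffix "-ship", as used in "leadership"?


Suffix: -ship
As in: leadership -> leader + -ship
Meaning = state / position


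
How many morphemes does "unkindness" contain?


Word: "unkindness"
Morphemes: un- + kind + -ness
Each morpheme carries meaning
= 3 morphemes


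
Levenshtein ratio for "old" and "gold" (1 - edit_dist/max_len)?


Word 1: "old" (length 3)
Word 2: "gold" (length 4)
One optimal edit sequence:
  1. insert 'g'  (+1)
  2. keep 'o'
  3. keep 'l'
  4. keep 'd'
Edit distance = 1
Max length = max(3, 4) = 4
Similarity = 1 - 1/4
= 0.7500


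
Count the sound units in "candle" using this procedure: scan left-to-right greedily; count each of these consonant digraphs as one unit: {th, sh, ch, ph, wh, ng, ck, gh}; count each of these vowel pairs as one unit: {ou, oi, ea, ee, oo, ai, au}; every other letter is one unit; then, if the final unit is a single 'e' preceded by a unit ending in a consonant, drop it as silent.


Word: "candle" (6 letters)
Left-to-right scan:
  (1) 'c' (letter)
  (2) 'a' (letter)
  (3) 'n' (letter)
  (4) 'd' (letter)
  (5) 'l' (letter)
  (6) 'e' (letter)
Units from scan: 6
Final unit is 'e' after a consonant -> drop as silent (-1)
Sound units = 5 units


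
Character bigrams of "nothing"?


Word: "nothing" (length 7)
Number of bigrams = 7 - 2 + 1 = 6
  Position 0: "no"
  Position 1: "ot"
  Position 2: "th"
  Position 3: "hi"
  Position 4: "in"
  Position 5: "ng"
Bigrams = "no", "ot", "th", "hi", "in", "ng"


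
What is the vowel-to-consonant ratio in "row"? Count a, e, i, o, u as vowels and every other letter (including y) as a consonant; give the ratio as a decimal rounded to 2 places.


Word: "row"
Vowels (a,e,i,o,u): 1
Consonants: 2
Ratio = 1/2
= 0.50


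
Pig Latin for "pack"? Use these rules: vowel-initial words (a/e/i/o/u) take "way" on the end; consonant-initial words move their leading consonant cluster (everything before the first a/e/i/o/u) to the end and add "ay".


Word: "pack"
Starts with consonant(s) → move to end, add 'ay'
Consonant cluster: "p"
Pig Latin = "ackpay"


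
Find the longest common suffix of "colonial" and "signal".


Word 1: "colonial"
Word 2: "signal"
Comparing from end:
  Pos -1: 'l' == 'l'
  Pos -2: 'a' == 'a'
  Pos -3: 'i' != 'n' (stop)
LCS = "al" (length 2)


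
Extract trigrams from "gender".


Word: "gender" (length 6)
Number of trigrams = 6 - 3 + 1 = 4
  Position 0: "gen"
  Position 1: "end"
  Position 2: "nde"
  Position 3: "der"
Trigrams = "gen", "end", "nde", "der"


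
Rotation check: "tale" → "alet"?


Word: "tale", Candidate: "alet"
Method: check if candidate is substring of word+word
"taletale" contains "alet"? Yes
Is rotation = Yes


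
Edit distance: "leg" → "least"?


Word 1: "leg" (length 3)
Word 2: "least" (length 5)
One optimal edit sequence (insert/delete/substitute each cost 1):
  1. keep 'l'
  2. keep 'e'
  3. insert 'a'  (+1)
  4. insert 's'  (+1)
  5. substitute 'g' -> 't'  (+1)
Total edit operations: 3
Edit distance = 3


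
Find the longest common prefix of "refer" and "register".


Word 1: "refer"
Word 2: "register"
Comparing from start:
  Pos 0: 'r' == 'r'
  Pos 1: 'e' == 'e'
  Pos 2: 'f' != 'g' (stop)
LCP = "re" (length 2)


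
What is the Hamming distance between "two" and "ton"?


Comparing character by character (same length = 3):
  Pos 0: 't' vs 't' =
  Pos 1: 'w' vs 'o' !=
  Pos 2: 'o' vs 'n' !=
Hamming distance = 2


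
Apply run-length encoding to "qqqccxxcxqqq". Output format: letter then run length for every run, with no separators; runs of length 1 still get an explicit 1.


String: "qqqccxxcxqqq"
Scanning for consecutive runs:
  'q' x 3
  'c' x 2
  'x' x 2
  'c' x 1
  'x' x 1
  'q' x 3
RLE = "q3c2x2c1x1q3"


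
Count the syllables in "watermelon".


Word: "watermelon"
Syllable breakdown: wa | ter | mel | on
Counting: 4 parts
= 4 syllables


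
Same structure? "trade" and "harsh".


Pattern of "trade": [0, 1, 2, 3, 4]
Pattern of "harsh": [0, 1, 2, 3, 0]
Patterns do not match
Same pattern = No


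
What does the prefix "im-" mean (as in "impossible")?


Prefix: im-
As in: impossible -> im- + possible
Meaning = not / into


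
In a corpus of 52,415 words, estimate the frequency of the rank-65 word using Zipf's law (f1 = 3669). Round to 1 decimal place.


Zipf's law: f(r) = f(1) / r
f(1) = 3669
f(65) = 3669 / 65
= 56.4 occurrences


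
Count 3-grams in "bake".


Word: "bake" (length 4)
Number of 3-grams = length - 3 + 1 = 4 - 3 + 1
= 2


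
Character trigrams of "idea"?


Word: "idea" (length 4)
Number of trigrams = 4 - 3 + 1 = 2
  Position 0: "ide"
  Position 1: "dea"
Trigrams = "ide", "dea"


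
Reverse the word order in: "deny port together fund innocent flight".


Original: "deny port together fund innocent flight"
Words (1..n): deny | port | together | fund | innocent | flight
Reversed (n..1): flight | innocent | fund | together | port | deny
Result = "flight innocent fund together port deny"


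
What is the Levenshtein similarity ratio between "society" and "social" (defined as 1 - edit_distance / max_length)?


Word 1: "society" (length 7)
Word 2: "social" (length 6)
One optimal edit sequence:
  1. keep 's'
  2. keep 'o'
  3. keep 'c'
  4. keep 'i'
  5. delete 'e'  (+1)
  6. substitute 't' -> 'a'  (+1)
  7. substitute 'y' -> 'l'  (+1)
Edit distance = 3
Max length = max(7, 6) = 7
Similarity = 1 - 3/7
= 0.5714


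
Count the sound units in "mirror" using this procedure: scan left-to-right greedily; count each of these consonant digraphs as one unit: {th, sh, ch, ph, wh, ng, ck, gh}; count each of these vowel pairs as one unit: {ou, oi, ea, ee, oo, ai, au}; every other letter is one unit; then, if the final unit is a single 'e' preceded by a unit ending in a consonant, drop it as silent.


Word: "mirror" (6 letters)
Left-to-right scan:
  1. 'm' (letter)
  2. 'i' (letter)
  3. 'r' (letter)
  4. 'r' (letter)
  5. 'o' (letter)
  6. 'r' (letter)
Units from scan: 6
Sound units = 6 units


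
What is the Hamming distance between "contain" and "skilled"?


Comparing character by character (same length = 7):
  Pos 0: 'c' vs 's' !=
  Pos 1: 'o' vs 'k' !=
  Pos 2: 'n' vs 'i' !=
  Pos 3: 't' vs 'l' !=
  Pos 4: 'a' vs 'l' !=
  Pos 5: 'i' vs 'e' !=
  Pos 6: 'n' vs 'd' !=
Hamming distance = 7


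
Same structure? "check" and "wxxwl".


Pattern of "check": [0, 1, 2, 0, 3]
Pattern of "wxxwl": [0, 1, 1, 0, 2]
Patterns do not match
Same pattern = No


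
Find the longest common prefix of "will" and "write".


Word 1: "will"
Word 2: "write"
Comparing from start:
  Pos 0: 'w' == 'w'
  Pos 1: 'i' != 'r' (stop)
LCP = "w" (length 1)


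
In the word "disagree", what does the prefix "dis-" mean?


Prefix: dis-
Example: disagree (dis- + agree)
Meaning = not / opposite


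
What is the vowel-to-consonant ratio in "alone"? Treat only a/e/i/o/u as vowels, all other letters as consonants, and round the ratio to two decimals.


Word: "alone"
Vowels (a,e,i,o,u): 3
Consonants: 2
Ratio = 3/2
= 1.50


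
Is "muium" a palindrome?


Word: "muium"
Reversed: "muium"
Forward == Backward? muium == muium
Palindrome = Yes


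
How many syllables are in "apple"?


Word: "apple"
Syllable breakdown: ap | ple
Counting: 2 parts
= 2 syllables


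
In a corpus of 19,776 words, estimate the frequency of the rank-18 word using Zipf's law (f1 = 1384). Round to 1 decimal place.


Zipf's law: f(r) = f(1) / r
f(1) = 1384
f(18) = 1384 / 18
= 76.9 occurrences


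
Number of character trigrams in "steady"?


Word: "steady" (length 6)
Number of 3-grams = length - 3 + 1 = 6 - 3 + 1
= 4


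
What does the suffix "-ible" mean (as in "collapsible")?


Suffix: -ible
Example: collapsible (collapse + -ible, with a spelling change)
Meaning = capable of


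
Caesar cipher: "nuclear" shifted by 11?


Word: "nuclear"
Shift: 11
Each letter → (letter + shift) mod 26:
  'n' (13) + 11 = 24 → 'y'
  'u' (20) + 11 = 5 → 'f'
  'c' (2) + 11 = 13 → 'n'
  'l' (11) + 11 = 22 → 'w'
  'e' (4) + 11 = 15 → 'p'
  'a' (0) + 11 = 11 → 'l'
  'r' (17) + 11 = 2 → 'c'
Result = "yfnwplc"


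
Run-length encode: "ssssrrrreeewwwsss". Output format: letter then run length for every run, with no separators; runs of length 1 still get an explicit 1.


String: "ssssrrrreeewwwsss"
Scanning for consecutive runs:
  's' x 4
  'r' x 4
  'e' x 3
  'w' x 3
  's' x 3
RLE = "s4r4e3w3s3"


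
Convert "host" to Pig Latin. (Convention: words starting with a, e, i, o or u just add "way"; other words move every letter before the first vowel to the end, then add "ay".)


Word: "host"
Starts with consonant(s) → move to end, add 'ay'
Consonant cluster: "h"
Pig Latin = "osthay"


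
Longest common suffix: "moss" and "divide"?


Word 1: "moss"
Word 2: "divide"
Comparing from end:
  Pos -1: 's' != 'e' (stop)
LCS = "" (length 0)


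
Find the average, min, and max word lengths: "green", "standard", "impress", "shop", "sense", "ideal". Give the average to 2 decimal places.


Lengths: "green"=5, "standard"=8, "impress"=7, "shop"=4, "sense"=5, "ideal"=5
Sum = 34, Count = 6
Average = 34/6 = 5.67
= avg=5.67, min=4, max=8


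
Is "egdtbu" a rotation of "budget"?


Word: "budget", Candidate: "egdtbu"
Method: check if candidate is substring of word+word
"budgetbudget" contains "egdtbu"? No
Is rotation = No


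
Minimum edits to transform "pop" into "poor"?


Word 1: "pop" (length 3)
Word 2: "poor" (length 4)
One optimal edit sequence (insert/delete/substitute each cost 1):
  1. keep 'p'
  2. insert 'o'  (+1)
  3. keep 'o'
  4. substitute 'p' -> 'r'  (+1)
Total edit operations: 2
Edit distance = 2


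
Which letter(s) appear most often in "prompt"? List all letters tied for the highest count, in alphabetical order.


Word: "prompt"
Letter counts:
  'm': 1
  'o': 1
  'p': 2
  'r': 1
  't': 1
Maximum count = 2
Most frequent = 'p' (2 times each)


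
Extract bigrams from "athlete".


Word: "athlete" (length 7)
Number of bigrams = 7 - 2 + 1 = 6
  Position 0: "at"
  Position 1: "th"
  Position 2: "hl"
  Position 3: "le"
  Position 4: "et"
  Position 5: "te"
Bigrams = "at", "th", "hl", "le", "et", "te"


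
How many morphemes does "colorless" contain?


Word: "colorless"
Morphemes: color | -less
Each morpheme carries meaning
= 2 morphemes


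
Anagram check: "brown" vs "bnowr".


Word 1: "brown" → sorted: bnorw
Word 2: "bnowr" → sorted: bnorw
Same letters? bnorw == bnorw
Anagram = Yes


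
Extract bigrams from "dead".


Word: "dead" (length 4)
Number of bigrams = 4 - 2 + 1 = 3
  Position 0: "de"
  Position 1: "ea"
  Position 2: "ad"
Bigrams = "de", "ea", "ad"


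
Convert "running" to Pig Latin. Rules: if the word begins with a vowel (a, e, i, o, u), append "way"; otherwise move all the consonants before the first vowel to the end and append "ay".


Word: "running"
Starts with consonant(s) → move to end, add 'ay'
Consonant cluster: "r"
Pig Latin = "unningray"


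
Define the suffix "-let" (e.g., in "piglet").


Suffix: -let
Example: piglet = pig + -let
Meaning = small


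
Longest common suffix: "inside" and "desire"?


Word 1: "inside"
Word 2: "desire"
Comparing from end:
  Pos -1: 'e' == 'e'
  Pos -2: 'd' != 'r' (stop)
LCS = "e" (length 1)


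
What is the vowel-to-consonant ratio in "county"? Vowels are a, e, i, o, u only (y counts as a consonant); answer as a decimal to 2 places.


Word: "county"
Vowels (a,e,i,o,u): 2
Consonants: 4
Ratio = 2/4
= 0.50


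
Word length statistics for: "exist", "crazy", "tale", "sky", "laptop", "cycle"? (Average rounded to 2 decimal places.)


Lengths: "exist"=5, "crazy"=5, "tale"=4, "sky"=3, "laptop"=6, "cycle"=5
Sum = 28, Count = 6
Average = 28/6 = 4.67
= avg=4.67, min=3, max=6


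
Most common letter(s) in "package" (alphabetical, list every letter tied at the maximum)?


Word: "package"
Letter counts:
  'a': 2
  'c': 1
  'e': 1
  'g': 1
  'k': 1
  'p': 1
Maximum count = 2
Most frequent = 'a' (2 times each)


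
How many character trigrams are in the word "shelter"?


Word: "shelter" (length 7)
Number of 3-grams = length - 3 + 1 = 7 - 3 + 1
= 5


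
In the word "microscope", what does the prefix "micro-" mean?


Prefix: micro-
As in: microscope -> micro- + scope
Meaning = small


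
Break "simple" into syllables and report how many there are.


Word: "simple"
Syllable breakdown: sim / ple
Counting: 2 parts
= 2 syllables


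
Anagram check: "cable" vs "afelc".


Word 1: "cable" → sorted: abcel
Word 2: "afelc" → sorted: acefl
Same letters? abcel != acefl
Anagram = No


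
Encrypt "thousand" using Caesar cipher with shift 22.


Word: "thousand"
Shift: 22
Each letter → (letter + shift) mod 26:
  't' (19) + 22 = 15 → 'p'
  'h' (7) + 22 = 3 → 'd'
  'o' (14) + 22 = 10 → 'k'
  'u' (20) + 22 = 16 → 'q'
  's' (18) + 22 = 14 → 'o'
  'a' (0) + 22 = 22 → 'w'
  'n' (13) + 22 = 9 → 'j'
  'd' (3) + 22 = 25 → 'z'
Result = "pdkqowjz"


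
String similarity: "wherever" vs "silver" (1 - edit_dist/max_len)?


Word 1: "wherever" (length 8)
Word 2: "silver" (length 6)
One optimal edit sequence:
  1. delete 'w'  (+1)
  2. delete 'h'  (+1)
  3. substitute 'e' -> 's'  (+1)
  4. substitute 'r' -> 'i'  (+1)
  5. substitute 'e' -> 'l'  (+1)
  6. keep 'v'
  7. keep 'e'
  8. keep 'r'
Edit distance = 5
Max length = max(8, 6) = 8
Similarity = 1 - 5/8
= 0.3750


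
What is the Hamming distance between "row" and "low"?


Comparing character by character (same length = 3):
  Pos 0: 'r' vs 'l' !=
  Pos 1: 'o' vs 'o' =
  Pos 2: 'w' vs 'w' =
Hamming distance = 1


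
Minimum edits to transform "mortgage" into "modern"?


Word 1: "mortgage" (length 8)
Word 2: "modern" (length 6)
One optimal edit sequence (insert/delete/substitute each cost 1):
  1. keep 'm'
  2. keep 'o'
  3. delete 'r'  (+1)
  4. delete 't'  (+1)
  5. substitute 'g' -> 'd'  (+1)
  6. substitute 'a' -> 'e'  (+1)
  7. substitute 'g' -> 'r'  (+1)
  8. substitute 'e' -> 'n'  (+1)
Total edit operations: 6
Edit distance = 6


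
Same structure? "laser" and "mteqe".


Pattern of "laser": [0, 1, 2, 3, 4]
Pattern of "mteqe": [0, 1, 2, 3, 2]
Patterns do not match
Same pattern = No


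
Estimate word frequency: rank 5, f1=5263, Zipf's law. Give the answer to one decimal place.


Zipf's law: f(r) = f(1) / r
f(1) = 5263
f(5) = 5263 / 5
= 1052.6 occurrences


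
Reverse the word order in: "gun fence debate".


Original: "gun fence debate"
Words (1..n): gun | fence | debate
Reversed (n..1): debate | fence | gun
Result = "debate fence gun"
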